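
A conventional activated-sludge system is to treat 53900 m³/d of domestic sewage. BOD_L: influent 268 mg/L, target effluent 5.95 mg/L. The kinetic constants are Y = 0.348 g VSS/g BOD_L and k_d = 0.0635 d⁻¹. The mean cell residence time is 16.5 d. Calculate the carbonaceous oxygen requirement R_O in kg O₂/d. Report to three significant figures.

Y_obs = Y / (1 + k_d θ_c) = 0.348 / (1 + 0.0635 × 16.5) = 0.348 / 2.048 = 0.1699.
ΔS = 268 − 5.95 = 262.1 mg/L, so the substrate removal rate is 53900 × 262.1/1000 = 14124 kg BOD_L/d.
Net sludge production P_X = 0.1699 × 14124 = 2400 kg VSS/d.
Carbonaceous O₂ demand = substrate oxidised − cell-mass equivalent = 14124 − 1.42 × 2400 = 10716 kg O₂/d.

R_O ≈ 10700 kg O₂/d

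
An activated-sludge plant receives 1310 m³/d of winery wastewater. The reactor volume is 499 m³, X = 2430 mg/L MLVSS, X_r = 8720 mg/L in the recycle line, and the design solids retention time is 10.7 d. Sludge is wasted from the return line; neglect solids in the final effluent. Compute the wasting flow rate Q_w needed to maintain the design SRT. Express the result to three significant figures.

θ_c = V·X/(Q_w·X_r) when wasting from the recycle, so Q_w = V·X/(θ_c·X_r) = 499.0 × 2430 / (10.7 × 8720) = 13.00 m³/d.

Q_w ≈ 13.0 m³/d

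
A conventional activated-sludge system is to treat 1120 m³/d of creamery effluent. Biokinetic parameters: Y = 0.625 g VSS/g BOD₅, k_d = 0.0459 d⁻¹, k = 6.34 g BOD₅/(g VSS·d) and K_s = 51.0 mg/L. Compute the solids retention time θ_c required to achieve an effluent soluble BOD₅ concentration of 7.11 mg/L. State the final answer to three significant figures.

θ_c ≈ 2.28 d

At the target effluent, Y k S/(K_s+S) = 0.625×6.34×7.11/58.11 = 0.4848 d⁻¹.
Then 1/θ_c = μ − k_d = 0.4848 − 0.0459 = 0.4389 d⁻¹, giving θ_c = 2.278 d.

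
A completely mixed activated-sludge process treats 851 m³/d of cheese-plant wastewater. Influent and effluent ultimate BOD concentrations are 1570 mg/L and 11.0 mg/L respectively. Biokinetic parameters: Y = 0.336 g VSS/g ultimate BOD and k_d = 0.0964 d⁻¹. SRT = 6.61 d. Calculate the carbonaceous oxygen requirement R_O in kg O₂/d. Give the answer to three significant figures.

The observed yield is Y_obs = Y/(1 + k_d·θ_c) = 0.336 / (1 + 0.0964 × 6.61) = 0.336 / 1.637 = 0.2052 g VSS per g ultimate BOD removed.
Q·(S₀ − S) = 851 × (1570 − 11.0) × 10⁻³ = 1327 kg/d removed.
Biomass synthesised: P_X = Y_obs × 1327 = 272.3 kg VSS/d.
R_O = Q·(S₀ − S) − 1.42·P_X = 1327 − 1.42 × 272.3 = 940.1 kg O₂/d.

R_O ≈ 940 kg O₂/d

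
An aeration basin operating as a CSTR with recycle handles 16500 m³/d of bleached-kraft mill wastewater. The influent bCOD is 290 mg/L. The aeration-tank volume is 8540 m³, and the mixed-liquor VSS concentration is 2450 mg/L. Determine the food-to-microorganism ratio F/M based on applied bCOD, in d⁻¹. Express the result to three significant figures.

F/M = Q·S₀ / (V·X) = 16500 × 290 / (8540 × 2450) = 0.2287 g bCOD·(g VSS·d)⁻¹.

F/M ≈ 0.229 d⁻¹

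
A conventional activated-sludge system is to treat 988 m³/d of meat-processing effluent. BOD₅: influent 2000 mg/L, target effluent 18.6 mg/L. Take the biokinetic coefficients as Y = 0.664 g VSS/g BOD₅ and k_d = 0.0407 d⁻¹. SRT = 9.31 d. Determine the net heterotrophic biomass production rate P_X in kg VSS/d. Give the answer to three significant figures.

P_X ≈ 943 kg VSS/d

Correct the yield for decay: Y_obs = Y/(1 + k_d θ_c) = 0.664 / (1 + 0.0407 × 9.31) = 0.664 / 1.379 = 0.4815.
ΔS = 2000 − 18.6 = 1981 mg/L, so the substrate removal rate is 988 × 1981/1000 = 1958 kg BOD₅/d.
Net biomass production P_X = Y_obs × Q·(S₀ − S) = 0.4815 × 1958 = 942.7 kg VSS/d.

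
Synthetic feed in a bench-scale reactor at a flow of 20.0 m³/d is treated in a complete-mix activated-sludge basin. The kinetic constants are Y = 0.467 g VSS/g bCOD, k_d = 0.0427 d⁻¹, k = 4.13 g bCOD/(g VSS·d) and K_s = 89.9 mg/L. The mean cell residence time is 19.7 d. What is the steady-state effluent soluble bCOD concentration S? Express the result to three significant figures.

S ≈ 4.58 mg/L

For a completely mixed reactor with recycle the Lawrence–McCarty relation gives S = K_s·(1 + k_d·θ_c) / [θ_c·(Y·k − k_d) − 1] = 89.9 × (1 + 0.0427 × 19.7) / [19.7 × (0.467 × 4.13 − 0.0427) − 1] = 165.5 / 36.15 = 4.578 mg/L.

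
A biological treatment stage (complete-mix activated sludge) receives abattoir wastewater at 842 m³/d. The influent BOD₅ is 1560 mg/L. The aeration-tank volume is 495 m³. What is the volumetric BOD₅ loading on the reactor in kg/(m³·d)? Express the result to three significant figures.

Applied BOD₅ load per unit volume = Q·S₀/V = (842 × 1560/1000)/495.0 = 2.654 kg BOD₅·m⁻³·d⁻¹.

L_v ≈ 2.65 kg BOD₅/(m³·d)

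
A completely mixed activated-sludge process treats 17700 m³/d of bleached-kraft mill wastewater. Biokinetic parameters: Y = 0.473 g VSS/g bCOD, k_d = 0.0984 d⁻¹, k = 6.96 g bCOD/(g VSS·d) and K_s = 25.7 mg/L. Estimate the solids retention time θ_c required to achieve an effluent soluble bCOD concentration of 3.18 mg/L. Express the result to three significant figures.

θ_c ≈ 3.79 d

From 1/θ_c = Y·k·S/(K_s + S) − k_d: Y·k·S/(K_s+S) = 0.473 × 6.96 × 3.18 / (25.7 + 3.18) = 0.3625 d⁻¹.
θ_c = 1/(μ − k_d) = 1/(0.3625 − 0.0984) = 1/0.2641 = 3.787 d.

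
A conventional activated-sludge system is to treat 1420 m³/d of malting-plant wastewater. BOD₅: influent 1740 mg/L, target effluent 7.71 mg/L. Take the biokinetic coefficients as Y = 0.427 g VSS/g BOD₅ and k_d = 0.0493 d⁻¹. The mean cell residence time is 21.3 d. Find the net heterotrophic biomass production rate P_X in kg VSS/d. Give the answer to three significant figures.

Y_obs = Y / (1 + k_d θ_c) = 0.427 / (1 + 0.0493 × 21.3) = 0.427 / 2.050 = 0.2083.
Q·(S₀ − S) = 1420 × (1740 − 7.71) × 10⁻³ = 2460 kg/d removed.
P_X = Y_obs · Q(S₀ − S) = 0.2083 × 2460 = 512.3 kg VSS/d.

P_X ≈ 512 kg VSS/d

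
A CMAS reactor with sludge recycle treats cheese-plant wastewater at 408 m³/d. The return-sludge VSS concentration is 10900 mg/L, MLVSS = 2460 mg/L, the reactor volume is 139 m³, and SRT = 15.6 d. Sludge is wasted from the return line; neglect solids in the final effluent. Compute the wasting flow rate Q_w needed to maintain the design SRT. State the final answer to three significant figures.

Wasting from the return line (neglecting effluent solids): Q_w = V·X / (θ_c·X_r) = 139.0 × 2460 / (15.6 × 10900) = 2.011 m³/d.

Q_w ≈ 2.01 m³/d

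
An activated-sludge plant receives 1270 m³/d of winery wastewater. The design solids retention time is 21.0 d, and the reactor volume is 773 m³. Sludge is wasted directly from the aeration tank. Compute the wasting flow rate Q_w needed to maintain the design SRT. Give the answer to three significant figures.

Q_w ≈ 36.8 m³/d

For wasting at MLVSS concentration, Q_w = V/θ_c = 773.0/21.0 = 36.81 m³/d.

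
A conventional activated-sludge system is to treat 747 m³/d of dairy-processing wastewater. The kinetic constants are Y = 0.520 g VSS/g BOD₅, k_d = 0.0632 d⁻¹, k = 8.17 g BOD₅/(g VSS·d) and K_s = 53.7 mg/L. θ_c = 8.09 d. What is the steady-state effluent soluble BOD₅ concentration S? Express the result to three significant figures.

S ≈ 2.47 mg/L

Effluent substrate depends only on kinetics and SRT: S = K_s(1 + k_d θ_c) / [θ_c(Yk − k_d) − 1] = 53.7 × (1 + 0.0632 × 8.09) / [8.09 × (0.520 × 8.17 − 0.0632) − 1] = 81.16 / 32.86 = 2.470 mg/L.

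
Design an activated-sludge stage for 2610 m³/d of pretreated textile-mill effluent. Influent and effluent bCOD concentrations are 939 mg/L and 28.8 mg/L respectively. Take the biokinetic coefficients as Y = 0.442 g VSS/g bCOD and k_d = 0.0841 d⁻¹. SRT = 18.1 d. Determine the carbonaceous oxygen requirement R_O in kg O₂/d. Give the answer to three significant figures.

R_O ≈ 1780 kg O₂/d

Observed yield with endogenous decay: Y_obs = Y / (1 + k_d·θ_c) = 0.442 / (1 + 0.0841 × 18.1) = 0.442 / 2.522 = 0.1752 g VSS/g bCOD.
ΔS = 939 − 28.8 = 910.2 mg/L, so the substrate removal rate is 2610 × 910.2/1000 = 2376 kg bCOD/d.
P_X = Y_obs·Q·(S₀ − S) = 0.1752 × 2376 = 416.3 kg VSS/d.
R_O = Q·ΔS − 1.42 P_X = 2376 − 591.2 = 1784 kg O₂/d.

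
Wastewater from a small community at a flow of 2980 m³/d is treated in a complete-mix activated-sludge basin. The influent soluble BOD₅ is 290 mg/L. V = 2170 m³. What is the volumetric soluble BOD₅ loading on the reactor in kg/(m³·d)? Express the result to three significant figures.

Volumetric loading L_v = Q·S₀ / V = 2980 × 290 g/m³ / 2170 m³ = 398.2 g/(m³·d) = 0.3982 kg soluble BOD₅/(m³·d).

L_v ≈ 0.398 kg soluble BOD₅/(m³·d)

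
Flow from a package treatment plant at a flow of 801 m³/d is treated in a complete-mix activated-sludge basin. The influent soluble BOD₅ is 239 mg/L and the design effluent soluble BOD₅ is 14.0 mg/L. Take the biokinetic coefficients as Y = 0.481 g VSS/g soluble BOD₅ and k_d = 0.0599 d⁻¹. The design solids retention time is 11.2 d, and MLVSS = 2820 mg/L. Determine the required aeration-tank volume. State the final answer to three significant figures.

Rearranging the biomass balance for a CMAS with decay, V = Y·Q·ΔS·θ_c / [X·(1+k_d θ_c)] = 0.481 × 801 × (239 − 14.0) × 11.2 / [2820 × (1 + 0.0599 × 11.2)] = 9.71×10^5 / 4712 = 206.1 m³.

V ≈ 206 m³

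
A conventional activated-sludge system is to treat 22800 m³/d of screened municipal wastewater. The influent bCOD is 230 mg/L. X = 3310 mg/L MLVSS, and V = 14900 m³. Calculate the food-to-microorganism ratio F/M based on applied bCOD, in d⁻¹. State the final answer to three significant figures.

F/M = Q·S₀ / (V·X) = 22800 × 230 / (14900 × 3310) = 0.1063 g bCOD·(g VSS·d)⁻¹.

F/M ≈ 0.106 d⁻¹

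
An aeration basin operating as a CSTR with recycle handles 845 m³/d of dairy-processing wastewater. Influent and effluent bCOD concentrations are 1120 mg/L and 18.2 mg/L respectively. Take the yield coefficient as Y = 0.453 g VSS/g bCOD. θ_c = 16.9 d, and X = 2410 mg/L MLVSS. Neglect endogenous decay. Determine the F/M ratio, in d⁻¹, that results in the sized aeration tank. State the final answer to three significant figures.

F/M ≈ 0.133 d⁻¹

With k_d = 0 the design equation reduces to V = Y Q (S₀−S) θ_c / X = 0.453 × 845 × (1120 − 18.2) × 16.9 / 2410 = 2958 m³.
F/M = Q·S₀ / (V·X) = 845 × 1120 / (2958 × 2410) = 0.1328 g bCOD·(g VSS·d)⁻¹.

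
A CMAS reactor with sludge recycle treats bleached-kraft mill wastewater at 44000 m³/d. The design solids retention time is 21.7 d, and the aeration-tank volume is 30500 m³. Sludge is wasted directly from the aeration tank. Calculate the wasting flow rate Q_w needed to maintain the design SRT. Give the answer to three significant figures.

Q_w ≈ 1410 m³/d

For wasting at MLVSS concentration, Q_w = V/θ_c = 30500/21.7 = 1406 m³/d.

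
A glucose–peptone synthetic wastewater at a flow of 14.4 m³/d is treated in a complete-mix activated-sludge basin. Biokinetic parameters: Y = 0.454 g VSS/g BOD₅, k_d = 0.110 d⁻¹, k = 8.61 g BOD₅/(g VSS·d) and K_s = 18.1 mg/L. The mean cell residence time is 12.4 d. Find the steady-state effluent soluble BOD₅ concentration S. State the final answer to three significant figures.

From the Monod/SRT balance for a CMAS, S = K_s·(1+k_d θ_c)/[θ_c·(Y k − k_d) − 1] = 18.1 × (1 + 0.110 × 12.4) / [12.4 × (0.454 × 8.61 − 0.110) − 1] = 42.79 / 46.11 = 0.9280 mg/L.

S ≈ 0.928 mg/L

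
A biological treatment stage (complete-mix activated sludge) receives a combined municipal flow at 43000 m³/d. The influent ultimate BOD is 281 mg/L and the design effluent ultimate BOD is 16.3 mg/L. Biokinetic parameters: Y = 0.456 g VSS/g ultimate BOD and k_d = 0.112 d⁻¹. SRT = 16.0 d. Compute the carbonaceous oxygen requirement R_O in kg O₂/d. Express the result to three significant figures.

Y_obs = Y / (1 + k_d θ_c) = 0.456 / (1 + 0.112 × 16.0) = 0.456 / 2.792 = 0.1633.
Substrate removed = Q·(S₀ − S) = 43000 m³/d × (281 − 16.3) g/m³ = 1.14×10^7 g/d = 11382 kg/d.
Net sludge production P_X = 0.1633 × 11382 = 1859 kg VSS/d.
R_O = Q·ΔS − 1.42 P_X = 11382 − 2640 = 8742 kg O₂/d.

R_O ≈ 8740 kg O₂/d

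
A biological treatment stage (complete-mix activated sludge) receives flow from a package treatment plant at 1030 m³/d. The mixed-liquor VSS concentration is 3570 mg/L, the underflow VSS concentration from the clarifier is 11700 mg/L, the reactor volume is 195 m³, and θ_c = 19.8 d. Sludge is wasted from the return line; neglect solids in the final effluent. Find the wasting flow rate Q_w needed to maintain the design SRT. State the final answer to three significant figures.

Q_w ≈ 3.01 m³/d

θ_c = V·X/(Q_w·X_r) when wasting from the recycle, so Q_w = V·X/(θ_c·X_r) = 195.0 × 3570 / (19.8 × 11700) = 3.005 m³/d.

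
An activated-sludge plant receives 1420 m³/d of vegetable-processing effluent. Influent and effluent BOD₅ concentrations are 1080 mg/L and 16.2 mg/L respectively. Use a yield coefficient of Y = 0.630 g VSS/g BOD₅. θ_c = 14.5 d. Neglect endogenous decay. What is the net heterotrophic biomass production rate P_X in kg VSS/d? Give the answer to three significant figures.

No decay correction is needed, so Y_obs = Y = 0.630.
ΔS = 1080 − 16.2 = 1064 mg/L, so the substrate removal rate is 1420 × 1064/1000 = 1511 kg BOD₅/d.
Biomass produced: P_X = Y_obs·Q·ΔS = 0.6300 × 1511 ≈ 951.7 kg VSS/d.

P_X ≈ 952 kg VSS/d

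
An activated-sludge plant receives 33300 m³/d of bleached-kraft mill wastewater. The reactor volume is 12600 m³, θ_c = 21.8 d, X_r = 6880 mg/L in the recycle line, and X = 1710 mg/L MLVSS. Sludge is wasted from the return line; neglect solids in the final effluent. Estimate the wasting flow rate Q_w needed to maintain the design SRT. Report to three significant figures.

Q_w ≈ 144 m³/d

Q_w = (V·X)/(θ_c X_r) = 12600 × 1710 / (21.8 × 6880) = 143.7 m³/d.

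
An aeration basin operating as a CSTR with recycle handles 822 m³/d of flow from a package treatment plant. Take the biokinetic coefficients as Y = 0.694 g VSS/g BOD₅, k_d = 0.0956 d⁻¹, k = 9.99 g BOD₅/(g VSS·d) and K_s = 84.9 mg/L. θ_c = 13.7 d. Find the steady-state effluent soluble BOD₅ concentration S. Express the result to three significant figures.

From the Monod/SRT balance for a CMAS, S = K_s·(1+k_d θ_c)/[θ_c·(Y k − k_d) − 1] = 84.9 × (1 + 0.0956 × 13.7) / [13.7 × (0.694 × 9.99 − 0.0956) − 1] = 196.1 / 92.67 = 2.116 mg/L.

S ≈ 2.12 mg/L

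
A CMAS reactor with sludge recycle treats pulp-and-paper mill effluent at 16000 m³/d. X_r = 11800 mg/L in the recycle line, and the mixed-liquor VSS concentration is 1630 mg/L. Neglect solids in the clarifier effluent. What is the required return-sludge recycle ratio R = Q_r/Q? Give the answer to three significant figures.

Solids balance on the clarifier gives (1+R)X = R·X_r, so R = X/(X_r − X) = 1630 / (11800 − 1630) = 0.1603.

R ≈ 0.160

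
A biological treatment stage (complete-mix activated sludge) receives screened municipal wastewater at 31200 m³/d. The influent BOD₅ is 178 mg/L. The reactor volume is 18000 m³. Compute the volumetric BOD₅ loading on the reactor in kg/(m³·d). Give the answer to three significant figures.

Applied BOD₅ load per unit volume = Q·S₀/V = (31200 × 178/1000)/18000 = 0.3085 kg BOD₅·m⁻³·d⁻¹.

L_v ≈ 0.309 kg BOD₅/(m³·d)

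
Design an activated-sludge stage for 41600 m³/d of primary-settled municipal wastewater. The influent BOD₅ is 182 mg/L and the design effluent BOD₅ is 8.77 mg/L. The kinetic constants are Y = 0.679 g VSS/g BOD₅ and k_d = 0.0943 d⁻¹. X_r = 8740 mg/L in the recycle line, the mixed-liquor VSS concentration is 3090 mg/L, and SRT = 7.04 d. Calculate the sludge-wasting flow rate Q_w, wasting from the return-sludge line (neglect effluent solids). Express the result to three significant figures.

From the SRT design equation V = Y Q (S₀−S) θ_c / [X (1 + k_d θ_c)] = 0.679 × 41600 × (182 − 8.77) × 7.04 / [3090 × (1 + 0.0943 × 7.04)] = 3.44×10^7 / 5141 = 6700 m³.
Wasting from the return line (neglecting effluent solids): Q_w = V·X / (θ_c·X_r) = 6700 × 3090 / (7.04 × 8740) = 336.5 m³/d.

Q_w ≈ 336 m³/d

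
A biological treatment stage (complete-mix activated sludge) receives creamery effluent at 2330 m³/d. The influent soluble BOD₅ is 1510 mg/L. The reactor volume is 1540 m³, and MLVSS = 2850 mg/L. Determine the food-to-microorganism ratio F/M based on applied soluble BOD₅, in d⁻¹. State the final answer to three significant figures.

F/M ≈ 0.802 d⁻¹

F/M = applied load / biomass = Q·S₀/(V·X) = 2330 × 1510 / (1540 × 2850) = 0.8016 d⁻¹.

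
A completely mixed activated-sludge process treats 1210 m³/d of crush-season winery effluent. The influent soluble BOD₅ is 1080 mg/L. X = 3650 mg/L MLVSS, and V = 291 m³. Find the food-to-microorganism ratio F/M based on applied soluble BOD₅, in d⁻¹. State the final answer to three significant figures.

F/M ≈ 1.23 d⁻¹

F/M = Q·S₀ / (V·X) = 1210 × 1080 / (291.0 × 3650) = 1.230 g soluble BOD₅·(g VSS·d)⁻¹.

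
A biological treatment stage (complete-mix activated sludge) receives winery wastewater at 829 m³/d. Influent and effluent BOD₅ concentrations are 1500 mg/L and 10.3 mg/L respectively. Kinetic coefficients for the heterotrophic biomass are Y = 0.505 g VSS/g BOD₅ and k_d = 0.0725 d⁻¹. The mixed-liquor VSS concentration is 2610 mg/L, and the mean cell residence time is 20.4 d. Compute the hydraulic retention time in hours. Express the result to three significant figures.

τ ≈ 56.9 h

Steady-state biomass mass balance: V·X·(1 + k_d·θ_c) = Y·Q·(S₀ − S)·θ_c, so V = 0.505 × 829 × (1500 − 10.3) × 20.4 / [2610 × (1 + 0.0725 × 20.4)] = 1.27×10^7 / 6470 = 1966 m³.
Hydraulic retention time τ = V/Q = 1966 / 829 = 2.372 d = 56.93 h.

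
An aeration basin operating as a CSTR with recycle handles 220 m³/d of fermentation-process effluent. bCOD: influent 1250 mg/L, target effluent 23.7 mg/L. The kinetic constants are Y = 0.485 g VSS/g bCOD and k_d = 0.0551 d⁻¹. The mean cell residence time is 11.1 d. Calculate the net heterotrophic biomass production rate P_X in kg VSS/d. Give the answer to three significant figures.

Y_obs = Y / (1 + k_d θ_c) = 0.485 / (1 + 0.0551 × 11.1) = 0.485 / 1.612 = 0.3009.
Substrate removed = Q·(S₀ − S) = 220 m³/d × (1250 − 23.7) g/m³ = 2.7×10^5 g/d = 269.8 kg/d.
Net biomass production P_X = Y_obs × Q·(S₀ − S) = 0.3009 × 269.8 = 81.19 kg VSS/d.

P_X ≈ 81.2 kg VSS/d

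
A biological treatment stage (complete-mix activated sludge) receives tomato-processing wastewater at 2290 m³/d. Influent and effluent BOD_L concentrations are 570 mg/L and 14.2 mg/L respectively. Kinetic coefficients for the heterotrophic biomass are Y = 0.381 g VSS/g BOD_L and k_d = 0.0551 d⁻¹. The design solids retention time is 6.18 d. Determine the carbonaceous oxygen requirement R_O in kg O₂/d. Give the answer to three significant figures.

The observed yield is Y_obs = Y/(1 + k_d·θ_c) = 0.381 / (1 + 0.0551 × 6.18) = 0.381 / 1.341 = 0.2842 g VSS per g BOD_L removed.
Mass of BOD_L removed per day: Q(S₀ − S) = 2290 × 555.8 g/m³ = 1273 kg/d.
Biomass synthesised: P_X = Y_obs × 1273 = 361.7 kg VSS/d.
R_O = Q·ΔS − 1.42 P_X = 1273 − 513.7 = 759.1 kg O₂/d.

R_O ≈ 759 kg O₂/d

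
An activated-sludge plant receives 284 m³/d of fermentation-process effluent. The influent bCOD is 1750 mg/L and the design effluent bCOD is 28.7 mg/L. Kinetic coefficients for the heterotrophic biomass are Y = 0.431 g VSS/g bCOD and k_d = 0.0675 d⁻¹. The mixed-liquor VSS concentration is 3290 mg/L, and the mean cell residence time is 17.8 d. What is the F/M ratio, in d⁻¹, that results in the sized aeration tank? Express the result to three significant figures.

F/M ≈ 0.292 d⁻¹

From the SRT design equation V = Y Q (S₀−S) θ_c / [X (1 + k_d θ_c)] = 0.431 × 284 × (1750 − 28.7) × 17.8 / [3290 × (1 + 0.0675 × 17.8)] = 3.75×10^6 / 7243 = 517.8 m³.
F/M = Q·S₀ / (V·X) = 284 × 1750 / (517.8 × 3290) = 0.2917 g bCOD·(g VSS·d)⁻¹.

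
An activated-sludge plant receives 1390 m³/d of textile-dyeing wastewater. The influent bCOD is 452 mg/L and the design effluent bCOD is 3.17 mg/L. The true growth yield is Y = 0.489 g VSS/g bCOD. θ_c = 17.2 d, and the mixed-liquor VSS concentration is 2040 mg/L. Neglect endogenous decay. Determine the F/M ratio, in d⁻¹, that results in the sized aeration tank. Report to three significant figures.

Biomass mass balance (decay neglected): V·X = Y·Q·(S₀ − S)·θ_c, so V = 0.489 × 1390 × (452 − 3.17) × 17.2 / 2040 = 2572 m³.
Food-to-microorganism ratio F/M = Q S₀ / (V X) = 1390 × 452 / (2572 × 2040) = 0.1197 d⁻¹.

F/M ≈ 0.120 d⁻¹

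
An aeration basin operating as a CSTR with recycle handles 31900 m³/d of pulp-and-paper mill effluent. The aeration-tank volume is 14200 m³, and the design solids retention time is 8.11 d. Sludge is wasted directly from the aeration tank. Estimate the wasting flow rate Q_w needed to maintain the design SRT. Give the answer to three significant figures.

Wasting from the aeration tank: Q_w = V / θ_c = 14200 / 8.11 = 1751 m³/d.

Q_w ≈ 1750 m³/d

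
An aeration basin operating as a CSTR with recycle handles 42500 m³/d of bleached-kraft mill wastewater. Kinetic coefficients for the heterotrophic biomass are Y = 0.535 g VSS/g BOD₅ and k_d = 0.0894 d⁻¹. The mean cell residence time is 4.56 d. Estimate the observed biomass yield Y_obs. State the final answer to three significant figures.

Y_obs ≈ 0.380 g VSS/g BOD₅

The observed yield is Y_obs = Y/(1 + k_d·θ_c) = 0.535 / (1 + 0.0894 × 4.56) = 0.535 / 1.408 = 0.3801 g VSS per g BOD₅ removed.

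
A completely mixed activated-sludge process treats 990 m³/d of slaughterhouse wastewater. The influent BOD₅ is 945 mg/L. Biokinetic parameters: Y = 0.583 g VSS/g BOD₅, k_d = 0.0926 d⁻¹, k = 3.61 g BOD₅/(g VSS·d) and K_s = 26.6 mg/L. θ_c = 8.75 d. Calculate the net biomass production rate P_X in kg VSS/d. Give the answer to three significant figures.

P_X ≈ 300 kg VSS/d

From the Monod/SRT balance for a CMAS, S = K_s·(1+k_d θ_c)/[θ_c·(Y k − k_d) − 1] = 26.6 × (1 + 0.0926 × 8.75) / [8.75 × (0.583 × 3.61 − 0.0926) − 1] = 48.15 / 16.61 = 2.900 mg/L.
Observed yield with endogenous decay: Y_obs = Y / (1 + k_d·θ_c) = 0.583 / (1 + 0.0926 × 8.75) = 0.583 / 1.810 = 0.3221 g VSS/g BOD₅.
Mass of BOD₅ removed per day: Q(S₀ − S) = 990 × 942.1 g/m³ = 932.7 kg/d.
Biomass produced: P_X = Y_obs·Q·ΔS = 0.3221 × 932.7 ≈ 300.4 kg VSS/d.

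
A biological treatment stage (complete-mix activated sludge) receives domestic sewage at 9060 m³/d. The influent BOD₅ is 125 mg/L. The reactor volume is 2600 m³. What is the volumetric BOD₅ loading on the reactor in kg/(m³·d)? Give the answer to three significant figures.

Applied BOD₅ load per unit volume = Q·S₀/V = (9060 × 125/1000)/2600 = 0.4356 kg BOD₅·m⁻³·d⁻¹.

L_v ≈ 0.436 kg BOD₅/(m³·d)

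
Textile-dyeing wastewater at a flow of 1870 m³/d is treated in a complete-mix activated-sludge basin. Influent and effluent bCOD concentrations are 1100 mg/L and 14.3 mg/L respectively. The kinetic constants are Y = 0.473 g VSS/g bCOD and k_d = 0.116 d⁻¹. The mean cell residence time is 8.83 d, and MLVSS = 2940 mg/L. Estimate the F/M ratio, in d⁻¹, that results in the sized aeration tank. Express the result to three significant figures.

F/M ≈ 0.491 d⁻¹

Steady-state biomass mass balance: V·X·(1 + k_d·θ_c) = Y·Q·(S₀ − S)·θ_c, so V = 0.473 × 1870 × (1100 − 14.3) × 8.83 / [2940 × (1 + 0.116 × 8.83)] = 8.48×10^6 / 5951 = 1425 m³.
Food-to-microorganism ratio F/M = Q S₀ / (V X) = 1870 × 1100 / (1425 × 2940) = 0.4911 d⁻¹.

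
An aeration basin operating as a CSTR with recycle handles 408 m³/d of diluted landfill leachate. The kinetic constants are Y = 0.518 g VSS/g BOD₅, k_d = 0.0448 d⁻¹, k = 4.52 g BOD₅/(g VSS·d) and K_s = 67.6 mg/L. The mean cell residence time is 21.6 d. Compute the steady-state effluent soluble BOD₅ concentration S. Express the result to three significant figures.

From the Monod/SRT balance for a CMAS, S = K_s·(1+k_d θ_c)/[θ_c·(Y k − k_d) − 1] = 67.6 × (1 + 0.0448 × 21.6) / [21.6 × (0.518 × 4.52 − 0.0448) − 1] = 133.0 / 48.61 = 2.737 mg/L.

S ≈ 2.74 mg/L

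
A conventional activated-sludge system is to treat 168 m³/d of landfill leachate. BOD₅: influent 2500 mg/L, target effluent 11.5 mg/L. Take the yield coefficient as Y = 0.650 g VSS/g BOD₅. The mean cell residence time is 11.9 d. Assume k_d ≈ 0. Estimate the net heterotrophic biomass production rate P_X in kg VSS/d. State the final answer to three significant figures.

P_X ≈ 272 kg VSS/d

Since k_d ≈ 0, Y_obs = Y = 0.650 g VSS/g BOD₅.
Q·(S₀ − S) = 168 × (2500 − 11.5) × 10⁻³ = 418.1 kg/d removed.
Biomass produced: P_X = Y_obs·Q·ΔS = 0.6500 × 418.1 ≈ 271.7 kg VSS/d.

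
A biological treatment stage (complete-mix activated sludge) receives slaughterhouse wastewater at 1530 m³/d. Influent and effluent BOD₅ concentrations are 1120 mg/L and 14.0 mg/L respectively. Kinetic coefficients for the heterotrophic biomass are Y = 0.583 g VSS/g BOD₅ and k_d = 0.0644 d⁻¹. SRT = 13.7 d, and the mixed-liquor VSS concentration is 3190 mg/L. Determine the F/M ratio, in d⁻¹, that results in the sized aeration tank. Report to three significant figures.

F/M ≈ 0.239 d⁻¹

Rearranging the biomass balance for a CMAS with decay, V = Y·Q·ΔS·θ_c / [X·(1+k_d θ_c)] = 0.583 × 1530 × (1120 − 14.0) × 13.7 / [3190 × (1 + 0.0644 × 13.7)] = 1.35×10^7 / 6004 = 2251 m³.
Food-to-microorganism ratio F/M = Q S₀ / (V X) = 1530 × 1120 / (2251 × 3190) = 0.2386 d⁻¹.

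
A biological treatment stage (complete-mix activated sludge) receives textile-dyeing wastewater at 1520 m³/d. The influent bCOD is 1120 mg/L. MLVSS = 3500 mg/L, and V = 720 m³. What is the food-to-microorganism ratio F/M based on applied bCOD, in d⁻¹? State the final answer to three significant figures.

F/M ≈ 0.676 d⁻¹

F/M = Q·S₀ / (V·X) = 1520 × 1120 / (720.0 × 3500) = 0.6756 g bCOD·(g VSS·d)⁻¹.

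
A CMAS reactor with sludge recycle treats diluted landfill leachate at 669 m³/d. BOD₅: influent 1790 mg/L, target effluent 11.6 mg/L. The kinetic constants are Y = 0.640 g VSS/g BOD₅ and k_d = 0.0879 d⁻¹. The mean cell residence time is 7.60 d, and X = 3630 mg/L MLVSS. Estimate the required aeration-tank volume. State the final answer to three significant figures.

Steady-state biomass mass balance: V·X·(1 + k_d·θ_c) = Y·Q·(S₀ − S)·θ_c, so V = 0.640 × 669 × (1790 − 11.6) × 7.60 / [3630 × (1 + 0.0879 × 7.60)] = 5.79×10^6 / 6055 = 955.7 m³.

V ≈ 956 m³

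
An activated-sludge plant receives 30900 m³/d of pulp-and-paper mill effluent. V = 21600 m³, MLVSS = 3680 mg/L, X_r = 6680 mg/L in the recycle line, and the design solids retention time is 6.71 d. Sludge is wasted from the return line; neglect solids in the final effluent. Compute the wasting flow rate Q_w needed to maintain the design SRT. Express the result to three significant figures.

Q_w ≈ 1770 m³/d

Q_w = (V·X)/(θ_c X_r) = 21600 × 3680 / (6.71 × 6680) = 1773 m³/d.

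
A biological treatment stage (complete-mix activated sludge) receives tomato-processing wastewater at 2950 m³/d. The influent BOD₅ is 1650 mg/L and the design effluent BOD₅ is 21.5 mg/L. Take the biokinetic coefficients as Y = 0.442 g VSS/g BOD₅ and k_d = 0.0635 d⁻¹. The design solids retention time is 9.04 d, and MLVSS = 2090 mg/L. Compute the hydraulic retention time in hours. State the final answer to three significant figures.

Rearranging the biomass balance for a CMAS with decay, V = Y·Q·ΔS·θ_c / [X·(1+k_d θ_c)] = 0.442 × 2950 × (1650 − 21.5) × 9.04 / [2090 × (1 + 0.0635 × 9.04)] = 1.92×10^7 / 3290 = 5835 m³.
Hydraulic retention time τ = V/Q = 5835 / 2950 = 1.978 d = 47.47 h.

τ ≈ 47.5 h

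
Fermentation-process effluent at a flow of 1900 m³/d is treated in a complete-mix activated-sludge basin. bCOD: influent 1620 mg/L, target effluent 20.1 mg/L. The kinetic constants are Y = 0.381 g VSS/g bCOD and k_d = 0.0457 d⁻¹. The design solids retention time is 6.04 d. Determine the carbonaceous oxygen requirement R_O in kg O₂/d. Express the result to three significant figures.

Y_obs = Y / (1 + k_d θ_c) = 0.381 / (1 + 0.0457 × 6.04) = 0.381 / 1.276 = 0.2986.
ΔS = 1620 − 20.1 = 1600 mg/L, so the substrate removal rate is 1900 × 1600/1000 = 3040 kg bCOD/d.
Biomass synthesised: P_X = Y_obs × 3040 = 907.6 kg VSS/d.
R_O = Q·ΔS − 1.42 P_X = 3040 − 1289 = 1751 kg O₂/d.

R_O ≈ 1750 kg O₂/d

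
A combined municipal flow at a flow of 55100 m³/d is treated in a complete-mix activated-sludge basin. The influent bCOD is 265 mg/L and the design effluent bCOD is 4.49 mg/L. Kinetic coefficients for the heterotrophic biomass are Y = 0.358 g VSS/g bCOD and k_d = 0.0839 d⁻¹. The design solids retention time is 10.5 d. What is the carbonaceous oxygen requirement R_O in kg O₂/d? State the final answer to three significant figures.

The observed yield is Y_obs = Y/(1 + k_d·θ_c) = 0.358 / (1 + 0.0839 × 10.5) = 0.358 / 1.881 = 0.1903 g VSS per g bCOD removed.
Q·(S₀ − S) = 55100 × (265 − 4.49) × 10⁻³ = 14354 kg/d removed.
Net sludge production P_X = 0.1903 × 14354 = 2732 kg VSS/d.
Carbonaceous O₂ demand = substrate oxidised − cell-mass equivalent = 14354 − 1.42 × 2732 = 10475 kg O₂/d.

R_O ≈ 10500 kg O₂/d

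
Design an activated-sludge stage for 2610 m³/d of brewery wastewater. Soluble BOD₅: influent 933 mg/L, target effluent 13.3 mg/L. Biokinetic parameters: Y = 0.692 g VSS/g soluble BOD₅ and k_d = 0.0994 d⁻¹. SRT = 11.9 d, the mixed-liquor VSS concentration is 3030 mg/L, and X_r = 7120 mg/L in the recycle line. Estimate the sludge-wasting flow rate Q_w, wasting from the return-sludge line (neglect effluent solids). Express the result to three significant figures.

Q_w ≈ 107 m³/d

From the SRT design equation V = Y Q (S₀−S) θ_c / [X (1 + k_d θ_c)] = 0.692 × 2610 × (933 − 13.3) × 11.9 / [3030 × (1 + 0.0994 × 11.9)] = 1.98×10^7 / 6614 = 2989 m³.
Wasting from the return line (neglecting effluent solids): Q_w = V·X / (θ_c·X_r) = 2989 × 3030 / (11.9 × 7120) = 106.9 m³/d.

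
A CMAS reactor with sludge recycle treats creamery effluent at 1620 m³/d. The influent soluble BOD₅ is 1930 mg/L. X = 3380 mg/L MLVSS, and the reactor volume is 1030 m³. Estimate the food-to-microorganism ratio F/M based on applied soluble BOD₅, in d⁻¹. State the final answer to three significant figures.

F/M ≈ 0.898 d⁻¹

Food-to-microorganism ratio F/M = Q S₀ / (V X) = 1620 × 1930 / (1030 × 3380) = 0.8981 d⁻¹.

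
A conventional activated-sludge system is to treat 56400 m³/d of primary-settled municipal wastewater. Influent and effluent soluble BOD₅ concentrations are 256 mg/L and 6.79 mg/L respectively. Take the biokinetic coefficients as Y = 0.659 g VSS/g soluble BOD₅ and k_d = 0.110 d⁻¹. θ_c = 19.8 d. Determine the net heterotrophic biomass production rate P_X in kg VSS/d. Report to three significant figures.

Y_obs = Y / (1 + k_d θ_c) = 0.659 / (1 + 0.110 × 19.8) = 0.659 / 3.178 = 0.2074.
Q·(S₀ − S) = 56400 × (256 − 6.79) × 10⁻³ = 14055 kg/d removed.
Biomass produced: P_X = Y_obs·Q·ΔS = 0.2074 × 14055 ≈ 2915 kg VSS/d.

P_X ≈ 2910 kg VSS/d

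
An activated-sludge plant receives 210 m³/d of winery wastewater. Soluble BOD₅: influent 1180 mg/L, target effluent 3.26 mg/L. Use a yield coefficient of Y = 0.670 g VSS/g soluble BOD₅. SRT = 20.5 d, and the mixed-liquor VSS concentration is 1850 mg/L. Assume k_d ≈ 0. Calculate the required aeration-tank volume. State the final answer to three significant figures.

V ≈ 1830 m³

Biomass mass balance (decay neglected): V·X = Y·Q·(S₀ − S)·θ_c, so V = 0.670 × 210 × (1180 − 3.26) × 20.5 / 1850 = 1835 m³.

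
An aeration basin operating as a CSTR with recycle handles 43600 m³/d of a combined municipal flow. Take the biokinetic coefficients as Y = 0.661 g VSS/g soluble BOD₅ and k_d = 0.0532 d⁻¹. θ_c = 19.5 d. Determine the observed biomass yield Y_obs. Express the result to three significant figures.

Observed yield with endogenous decay: Y_obs = Y / (1 + k_d·θ_c) = 0.661 / (1 + 0.0532 × 19.5) = 0.661 / 2.037 = 0.3244 g VSS/g soluble BOD₅.

Y_obs ≈ 0.324 g VSS/g soluble BOD₅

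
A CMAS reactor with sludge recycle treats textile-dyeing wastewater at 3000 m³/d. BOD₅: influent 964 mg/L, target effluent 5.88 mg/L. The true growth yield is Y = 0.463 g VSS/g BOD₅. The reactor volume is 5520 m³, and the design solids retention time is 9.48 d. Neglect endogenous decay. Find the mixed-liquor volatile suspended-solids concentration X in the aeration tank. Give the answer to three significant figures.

Without decay, X = Y Q (S₀−S) θ_c / V = 0.463 × 3000 × (964 − 5.88) × 9.48 / 5520 = 2286 mg/L.

X ≈ 2290 mg/L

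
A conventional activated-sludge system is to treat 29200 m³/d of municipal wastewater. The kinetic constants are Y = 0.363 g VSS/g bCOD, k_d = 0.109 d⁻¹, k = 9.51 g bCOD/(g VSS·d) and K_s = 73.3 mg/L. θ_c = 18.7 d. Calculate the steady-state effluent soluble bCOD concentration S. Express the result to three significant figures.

S ≈ 3.62 mg/L

From the Monod/SRT balance for a CMAS, S = K_s·(1+k_d θ_c)/[θ_c·(Y k − k_d) − 1] = 73.3 × (1 + 0.109 × 18.7) / [18.7 × (0.363 × 9.51 − 0.109) − 1] = 222.7 / 61.52 = 3.620 mg/L.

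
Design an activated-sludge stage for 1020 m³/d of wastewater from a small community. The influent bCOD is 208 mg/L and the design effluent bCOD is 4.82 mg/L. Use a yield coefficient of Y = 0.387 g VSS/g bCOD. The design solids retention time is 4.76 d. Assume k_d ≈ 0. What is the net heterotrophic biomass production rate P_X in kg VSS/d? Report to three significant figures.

No decay correction is needed, so Y_obs = Y = 0.387.
Mass of bCOD removed per day: Q(S₀ − S) = 1020 × 203.2 g/m³ = 207.2 kg/d.
So the net sludge growth is P_X = 0.3870 × 207.2 = 80.20 kg VSS/d.

P_X ≈ 80.2 kg VSS/d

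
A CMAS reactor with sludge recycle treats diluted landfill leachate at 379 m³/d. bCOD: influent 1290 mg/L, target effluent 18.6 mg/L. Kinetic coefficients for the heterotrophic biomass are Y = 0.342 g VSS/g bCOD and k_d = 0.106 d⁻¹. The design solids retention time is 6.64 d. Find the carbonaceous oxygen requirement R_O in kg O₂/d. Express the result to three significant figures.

Observed yield with endogenous decay: Y_obs = Y / (1 + k_d·θ_c) = 0.342 / (1 + 0.106 × 6.64) = 0.342 / 1.704 = 0.2007 g VSS/g bCOD.
Substrate removed = Q·(S₀ − S) = 379 m³/d × (1290 − 18.6) g/m³ = 4.82×10^5 g/d = 481.9 kg/d.
P_X = Y_obs·Q·(S₀ − S) = 0.2007 × 481.9 = 96.72 kg VSS/d.
Carbonaceous O₂ demand = substrate oxidised − cell-mass equivalent = 481.9 − 1.42 × 96.72 = 344.5 kg O₂/d.

R_O ≈ 345 kg O₂/d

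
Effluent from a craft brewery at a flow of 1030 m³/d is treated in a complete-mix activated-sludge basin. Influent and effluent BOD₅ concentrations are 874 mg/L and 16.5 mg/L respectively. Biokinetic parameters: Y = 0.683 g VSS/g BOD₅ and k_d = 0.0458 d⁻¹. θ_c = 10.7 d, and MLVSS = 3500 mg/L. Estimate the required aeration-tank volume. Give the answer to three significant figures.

V ≈ 1240 m³

From the SRT design equation V = Y Q (S₀−S) θ_c / [X (1 + k_d θ_c)] = 0.683 × 1030 × (874 − 16.5) × 10.7 / [3500 × (1 + 0.0458 × 10.7)] = 6.45×10^6 / 5215 = 1238 m³.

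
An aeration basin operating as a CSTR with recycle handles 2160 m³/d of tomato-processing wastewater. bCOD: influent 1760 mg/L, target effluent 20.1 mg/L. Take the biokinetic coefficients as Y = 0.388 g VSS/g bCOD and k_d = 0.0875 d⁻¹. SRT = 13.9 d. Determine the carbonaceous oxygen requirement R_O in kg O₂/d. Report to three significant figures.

Correct the yield for decay: Y_obs = Y/(1 + k_d θ_c) = 0.388 / (1 + 0.0875 × 13.9) = 0.388 / 2.216 = 0.1751.
Q·(S₀ − S) = 2160 × (1760 − 20.1) × 10⁻³ = 3758 kg/d removed.
Biomass synthesised: P_X = Y_obs × 3758 = 657.9 kg VSS/d.
Carbonaceous O₂ demand = substrate oxidised − cell-mass equivalent = 3758 − 1.42 × 657.9 = 2824 kg O₂/d.

R_O ≈ 2820 kg O₂/d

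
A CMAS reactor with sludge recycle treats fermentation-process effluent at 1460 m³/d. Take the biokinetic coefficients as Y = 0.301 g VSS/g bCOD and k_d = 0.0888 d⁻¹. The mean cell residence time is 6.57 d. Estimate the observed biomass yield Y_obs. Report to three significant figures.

Y_obs ≈ 0.190 g VSS/g bCOD

Observed yield with endogenous decay: Y_obs = Y / (1 + k_d·θ_c) = 0.301 / (1 + 0.0888 × 6.57) = 0.301 / 1.583 = 0.1901 g VSS/g bCOD.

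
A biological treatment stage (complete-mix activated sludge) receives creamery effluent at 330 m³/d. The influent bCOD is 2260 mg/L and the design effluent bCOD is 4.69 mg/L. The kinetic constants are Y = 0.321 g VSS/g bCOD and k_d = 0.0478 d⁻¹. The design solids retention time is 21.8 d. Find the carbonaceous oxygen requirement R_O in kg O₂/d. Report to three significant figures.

Correct the yield for decay: Y_obs = Y/(1 + k_d θ_c) = 0.321 / (1 + 0.0478 × 21.8) = 0.321 / 2.042 = 0.1572.
Substrate removed = Q·(S₀ − S) = 330 m³/d × (2260 − 4.69) g/m³ = 7.44×10^5 g/d = 744.3 kg/d.
Net sludge production P_X = 0.1572 × 744.3 = 117.0 kg VSS/d.
R_O = Q·ΔS − 1.42 P_X = 744.3 − 166.1 = 578.1 kg O₂/d.

R_O ≈ 578 kg O₂/d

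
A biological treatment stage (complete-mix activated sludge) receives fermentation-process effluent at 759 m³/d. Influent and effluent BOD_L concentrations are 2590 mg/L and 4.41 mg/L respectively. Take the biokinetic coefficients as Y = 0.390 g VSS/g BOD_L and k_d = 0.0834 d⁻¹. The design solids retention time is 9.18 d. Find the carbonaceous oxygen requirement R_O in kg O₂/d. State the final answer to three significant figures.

Observed yield with endogenous decay: Y_obs = Y / (1 + k_d·θ_c) = 0.390 / (1 + 0.0834 × 9.18) = 0.390 / 1.766 = 0.2209 g VSS/g BOD_L.
ΔS = 2590 − 4.41 = 2586 mg/L, so the substrate removal rate is 759 × 2586/1000 = 1962 kg BOD_L/d.
P_X = Y_obs·Q·(S₀ − S) = 0.2209 × 1962 = 433.5 kg VSS/d.
Carbonaceous O₂ demand = substrate oxidised − cell-mass equivalent = 1962 − 1.42 × 433.5 = 1347 kg O₂/d.

R_O ≈ 1350 kg O₂/d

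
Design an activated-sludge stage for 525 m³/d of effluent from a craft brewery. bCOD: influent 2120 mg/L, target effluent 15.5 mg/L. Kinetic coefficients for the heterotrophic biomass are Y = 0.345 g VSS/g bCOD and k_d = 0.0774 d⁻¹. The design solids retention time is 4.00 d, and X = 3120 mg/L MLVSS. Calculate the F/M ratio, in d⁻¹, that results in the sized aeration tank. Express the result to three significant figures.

Steady-state biomass mass balance: V·X·(1 + k_d·θ_c) = Y·Q·(S₀ − S)·θ_c, so V = 0.345 × 525 × (2120 − 15.5) × 4.00 / [3120 × (1 + 0.0774 × 4.00)] = 1.52×10^6 / 4086 = 373.2 m³.
F/M = applied load / biomass = Q·S₀/(V·X) = 525 × 2120 / (373.2 × 3120) = 0.9560 d⁻¹.

F/M ≈ 0.956 d⁻¹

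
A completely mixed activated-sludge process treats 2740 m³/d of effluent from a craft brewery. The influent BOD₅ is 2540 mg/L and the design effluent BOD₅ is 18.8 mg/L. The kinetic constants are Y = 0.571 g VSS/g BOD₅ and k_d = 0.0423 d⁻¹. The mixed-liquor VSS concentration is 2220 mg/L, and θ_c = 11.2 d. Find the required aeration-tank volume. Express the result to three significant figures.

V ≈ 13500 m³

From the SRT design equation V = Y Q (S₀−S) θ_c / [X (1 + k_d θ_c)] = 0.571 × 2740 × (2540 − 18.8) × 11.2 / [2220 × (1 + 0.0423 × 11.2)] = 4.42×10^7 / 3272 = 13503 m³.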